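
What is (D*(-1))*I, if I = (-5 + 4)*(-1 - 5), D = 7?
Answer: -42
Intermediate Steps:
I = 6 (I = -1*(-6) = 6)
(D*(-1))*I = (7*(-1))*6 = -7*6 = -42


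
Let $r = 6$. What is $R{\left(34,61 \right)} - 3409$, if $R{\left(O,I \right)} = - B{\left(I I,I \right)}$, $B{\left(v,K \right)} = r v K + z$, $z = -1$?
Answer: $-1365294$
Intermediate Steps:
$B{\left(v,K \right)} = -1 + 6 K v$ ($B{\left(v,K \right)} = 6 v K - 1 = 6 K v - 1 = -1 + 6 K v$)
$R{\left(O,I \right)} = 1 - 6 I^{3}$ ($R{\left(O,I \right)} = - (-1 + 6 I I I) = - (-1 + 6 I I^{2}) = - (-1 + 6 I^{3}) = 1 - 6 I^{3}$)
$R{\left(34,61 \right)} - 3409 = \left(1 - 6 \cdot 61^{3}\right) - 3409 = \left(1 - 1361886\right) - 3409 = -1361885 - 3409 = -1365294$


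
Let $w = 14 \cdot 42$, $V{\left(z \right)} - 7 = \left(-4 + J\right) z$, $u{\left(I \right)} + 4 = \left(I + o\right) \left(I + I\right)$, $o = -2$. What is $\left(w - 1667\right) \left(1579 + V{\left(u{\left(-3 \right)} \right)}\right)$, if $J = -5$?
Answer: $-1458808$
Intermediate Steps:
$u{\left(I \right)} = -4 + 2 I \left(-2 + I\right)$ ($u{\left(I \right)} = -4 + \left(I - 2\right) \left(I + I\right) = -4 + \left(-2 + I\right) 2 I = -4 + 2 I \left(-2 + I\right)$)
$V{\left(z \right)} = 7 - 9 z$ ($V{\left(z \right)} = 7 + \left(-4 - 5\right) z = 7 - 9 z$)
$w = 588$
$\left(w - 1667\right) \left(1579 + V{\left(u{\left(-3 \right)} \right)}\right) = \left(588 - 1667\right) \left(1579 + \left(7 - 9 \left(-4 - -12 + 2 \left(-3\right)^{2}\right)\right)\right) = - 1079 \left(1579 + \left(7 - 9 \left(-4 + 12 + 2 \cdot 9\right)\right)\right) = - 1079 \left(1579 + \left(7 - 9 \left(-4 + 12 + 18\right)\right)\right) = - 1079 \left(1579 + \left(7 - 234\right)\right) = - 1079 \left(1579 - 227\right) = \left(-1079\right) 1352 = -1458808$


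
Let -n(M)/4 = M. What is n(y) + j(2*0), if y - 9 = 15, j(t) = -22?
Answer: -118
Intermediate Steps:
y = 24 (y = 9 + 15 = 24)
n(M) = -4*M
n(y) + j(2*0) = -4*24 - 22 = -96 - 22 = -118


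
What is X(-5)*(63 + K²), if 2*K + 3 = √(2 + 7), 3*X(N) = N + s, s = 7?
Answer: 42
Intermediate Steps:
X(N) = 7/3 + N/3 (X(N) = (N + 7)/3 = (7 + N)/3 = 7/3 + N/3)
K = 0 (K = -3/2 + √(2 + 7)/2 = -3/2 + √9/2 = -3/2 + (½)*3 = -3/2 + 3/2 = 0)
X(-5)*(63 + K²) = (7/3 + (⅓)*(-5))*(63 + 0²) = (7/3 - 5/3)*(63 + 0) = (⅔)*63 = 42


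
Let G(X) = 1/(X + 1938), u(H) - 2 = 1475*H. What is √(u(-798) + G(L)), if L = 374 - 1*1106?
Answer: I*√190215664858/402 ≈ 1084.9*I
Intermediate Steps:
u(H) = 2 + 1475*H
L = -732 (L = 374 - 1106 = -732)
G(X) = 1/(1938 + X)
√(u(-798) + G(L)) = √((2 + 1475*(-798)) + 1/(1938 - 732)) = √((2 - 1177050) + 1/1206) = √(-1177048 + 1/1206) = √(-1419519887/1206) = I*√190215664858/402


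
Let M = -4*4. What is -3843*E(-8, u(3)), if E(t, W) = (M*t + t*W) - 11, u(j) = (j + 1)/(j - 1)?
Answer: -388143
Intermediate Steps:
M = -16
u(j) = (1 + j)/(-1 + j)
E(t, W) = -11 - 16*t + W*t (E(t, W) = (-16*t + t*W) - 11 = (-16*t + W*t) - 11 = -11 - 16*t + W*t)
-3843*E(-8, u(3)) = -3843*(-11 - 16*(-8) + ((1 + 3)/(-1 + 3))*(-8)) = -3843*(-11 + 128 + (4/2)*(-8)) = -3843*(-11 + 128 + ((½)*4)*(-8)) = -3843*(-11 + 128 + 2*(-8)) = -3843*(-11 + 128 - 16) = -3843*101 = -388143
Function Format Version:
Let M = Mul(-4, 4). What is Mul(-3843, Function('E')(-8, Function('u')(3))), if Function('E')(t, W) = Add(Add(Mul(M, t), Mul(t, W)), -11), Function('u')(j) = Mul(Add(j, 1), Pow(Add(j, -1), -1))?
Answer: -388143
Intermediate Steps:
M = -16
Function('u')(j) = Mul(Pow(Add(-1, j), -1), Add(1, j)) (Function('u')(j) = Mul(Add(1, j), Pow(Add(-1, j), -1)) = Mul(Pow(Add(-1, j), -1), Add(1, j)))
Function('E')(t, W) = Add(-11, Mul(-16, t), Mul(W, t)) (Function('E')(t, W) = Add(Add(Mul(-16, t), Mul(t, W)), -11) = Add(Add(Mul(-16, t), Mul(W, t)), -11) = Add(-11, Mul(-16, t), Mul(W, t)))
Mul(-3843, Function('E')(-8, Function('u')(3))) = Mul(-3843, Add(-11, Mul(-16, -8), Mul(Mul(Pow(Add(-1, 3), -1), Add(1, 3)), -8))) = Mul(-3843, Add(-11, 128, Mul(Mul(Pow(2, -1), 4), -8))) = Mul(-3843, Add(-11, 128, Mul(Mul(Rational(1, 2), 4), -8))) = Mul(-3843, Add(-11, 128, Mul(2, -8))) = Mul(-3843, Add(-11, 128, -16)) = Mul(-3843, 101) = -388143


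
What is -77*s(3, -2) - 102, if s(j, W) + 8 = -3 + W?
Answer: 899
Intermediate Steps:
s(j, W) = -11 + W (s(j, W) = -8 + (-3 + W) = -11 + W)
-77*s(3, -2) - 102 = -77*(-11 - 2) - 102 = -77*(-13) - 102 = 1001 - 102 = 899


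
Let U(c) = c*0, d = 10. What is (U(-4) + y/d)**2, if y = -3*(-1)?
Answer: 9/100 ≈ 0.090000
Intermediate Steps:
y = 3
U(c) = 0
(U(-4) + y/d)**2 = (0 + 3/10)**2 = (3/10)**2 = 9/100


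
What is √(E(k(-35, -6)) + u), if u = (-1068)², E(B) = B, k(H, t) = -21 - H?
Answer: √1140638 ≈ 1068.0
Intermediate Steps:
u = 1140624
√(E(k(-35, -6)) + u) = √((-21 - 1*(-35)) + 1140624) = √((-21 + 35) + 1140624) = √(14 + 1140624) = √1140638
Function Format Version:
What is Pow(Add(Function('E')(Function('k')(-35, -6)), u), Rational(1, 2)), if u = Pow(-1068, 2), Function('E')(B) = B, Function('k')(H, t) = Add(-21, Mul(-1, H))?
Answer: Pow(1140638, Rational(1, 2)) ≈ 1068.0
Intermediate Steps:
u = 1140624
Pow(Add(Function('E')(Function('k')(-35, -6)), u), Rational(1, 2)) = Pow(Add(Add(-21, Mul(-1, -35)), 1140624), Rational(1, 2)) = Pow(Add(Add(-21, 35), 1140624), Rational(1, 2)) = Pow(Add(14, 1140624), Rational(1, 2)) = Pow(1140638, Rational(1, 2))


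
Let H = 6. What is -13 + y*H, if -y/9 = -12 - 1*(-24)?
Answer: -661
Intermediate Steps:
y = -108 (y = -9*(-12 - 1*(-24)) = -9*(-12 + 24) = -9*12 = -108)
-13 + y*H = -13 - 108*6 = -13 - 648 = -661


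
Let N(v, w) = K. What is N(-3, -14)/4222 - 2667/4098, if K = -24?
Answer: -1893071/2883626 ≈ -0.65649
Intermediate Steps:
N(v, w) = -24
N(-3, -14)/4222 - 2667/4098 = -24/4222 - 2667/4098 = -24*1/4222 - 2667*1/4098 = -12/2111 - 889/1366 = -1893071/2883626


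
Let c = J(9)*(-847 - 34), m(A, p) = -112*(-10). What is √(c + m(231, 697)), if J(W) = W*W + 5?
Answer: 3*I*√8294 ≈ 273.21*I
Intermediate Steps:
J(W) = 5 + W² (J(W) = W² + 5 = 5 + W²)
m(A, p) = 1120
c = -75766 (c = (5 + 9²)*(-847 - 34) = (5 + 81)*(-881) = 86*(-881) = -75766)
√(c + m(231, 697)) = √(-75766 + 1120) = √(-74646) = 3*I*√8294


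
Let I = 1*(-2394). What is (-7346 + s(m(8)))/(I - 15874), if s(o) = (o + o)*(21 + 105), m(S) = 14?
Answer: 1909/9134 ≈ 0.20900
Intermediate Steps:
I = -2394
s(o) = 252*o (s(o) = (2*o)*126 = 252*o)
(-7346 + s(m(8)))/(I - 15874) = (-7346 + 252*14)/(-2394 - 15874) = (-7346 + 3528)/(-18268) = -3818*(-1/18268) = 1909/9134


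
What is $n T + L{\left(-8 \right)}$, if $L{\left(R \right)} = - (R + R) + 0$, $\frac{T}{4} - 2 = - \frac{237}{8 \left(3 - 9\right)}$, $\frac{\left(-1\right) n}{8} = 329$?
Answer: $-73022$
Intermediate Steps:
$n = -2632$ ($n = \left(-8\right) 329 = -2632$)
$T = \frac{111}{4}$ ($T = 8 + 4 \left(- \frac{237}{8 \left(3 - 9\right)}\right) = 8 + 4 \left(- \frac{237}{8 \left(-6\right)}\right) = 8 + 4 \left(- \frac{237}{-48}\right) = 8 + 4 \left(\left(-237\right) \left(- \frac{1}{48}\right)\right) = 8 + 4 \cdot \frac{79}{16} = 8 + \frac{79}{4} = \frac{111}{4} \approx 27.75$)
$L{\left(R \right)} = - 2 R$ ($L{\left(R \right)} = - 2 R + 0 = - 2 R$)
$n T + L{\left(-8 \right)} = \left(-2632\right) \frac{111}{4} - -16 = -73038 + 16 = -73022$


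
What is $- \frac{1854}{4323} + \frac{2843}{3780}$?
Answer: $\frac{1760723}{5446980} \approx 0.32325$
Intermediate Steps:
$- \frac{1854}{4323} + \frac{2843}{3780} = \left(-1854\right) \frac{1}{4323} + 2843 \cdot \frac{1}{3780} = - \frac{618}{1441} + \frac{2843}{3780} = \frac{1760723}{5446980}$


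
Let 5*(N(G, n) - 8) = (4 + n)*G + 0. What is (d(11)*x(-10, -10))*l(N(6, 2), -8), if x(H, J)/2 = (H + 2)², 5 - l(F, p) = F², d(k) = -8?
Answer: 5786624/25 ≈ 2.3147e+5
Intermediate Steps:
N(G, n) = 8 + G*(4 + n)/5 (N(G, n) = 8 + ((4 + n)*G + 0)/5 = 8 + (G*(4 + n) + 0)/5 = 8 + (G*(4 + n))/5 = 8 + G*(4 + n)/5)
l(F, p) = 5 - F²
x(H, J) = 2*(2 + H)² (x(H, J) = 2*(H + 2)² = 2*(2 + H)²)
(d(11)*x(-10, -10))*l(N(6, 2), -8) = (-16*(2 - 10)²)*(5 - (8 + (⅘)*6 + (⅕)*6*2)²) = (-16*(-8)²)*(5 - (8 + 24/5 + 12/5)²) = (-16*64)*(5 - (76/5)²) = (-8*128)*(5 - 1*5776/25) = -1024*(5 - 5776/25) = -1024*(-5651/25) = 5786624/25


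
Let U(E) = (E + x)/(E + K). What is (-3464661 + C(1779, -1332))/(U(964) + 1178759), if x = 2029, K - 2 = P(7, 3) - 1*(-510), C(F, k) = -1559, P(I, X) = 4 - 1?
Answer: -2563269690/871693777 ≈ -2.9406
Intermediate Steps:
P(I, X) = 3
K = 515 (K = 2 + (3 - 1*(-510)) = 2 + (3 + 510) = 2 + 513 = 515)
U(E) = (2029 + E)/(515 + E) (U(E) = (E + 2029)/(E + 515) = (2029 + E)/(515 + E))
(-3464661 + C(1779, -1332))/(U(964) + 1178759) = (-3464661 - 1559)/((2029 + 964)/(515 + 964) + 1178759) = -3466220/(2993/1479 + 1178759) = -3466220/1743387554/1479 = -3466220*1479/1743387554 = -2563269690/871693777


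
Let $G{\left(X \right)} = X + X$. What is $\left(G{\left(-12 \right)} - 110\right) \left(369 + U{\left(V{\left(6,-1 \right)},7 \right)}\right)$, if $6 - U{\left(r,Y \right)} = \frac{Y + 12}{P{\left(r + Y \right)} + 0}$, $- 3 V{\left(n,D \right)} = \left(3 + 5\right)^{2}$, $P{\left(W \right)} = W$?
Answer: $- \frac{2168388}{43} \approx -50428.0$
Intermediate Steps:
$G{\left(X \right)} = 2 X$
$V{\left(n,D \right)} = - \frac{64}{3}$ ($V{\left(n,D \right)} = - \frac{\left(3 + 5\right)^{2}}{3} = - \frac{8^{2}}{3} = \left(- \frac{1}{3}\right) 64 = - \frac{64}{3}$)
$U{\left(r,Y \right)} = 6 - \frac{12 + Y}{Y + r}$ ($U{\left(r,Y \right)} = 6 - \frac{Y + 12}{\left(r + Y\right) + 0} = 6 - \frac{12 + Y}{\left(Y + r\right) + 0} = 6 - \frac{12 + Y}{Y + r}$)
$\left(G{\left(-12 \right)} - 110\right) \left(369 + U{\left(V{\left(6,-1 \right)},7 \right)}\right) = \left(2 \left(-12\right) - 110\right) \left(369 + \frac{-12 + 5 \cdot 7 + 6 \left(- \frac{64}{3}\right)}{7 - \frac{64}{3}}\right) = \left(-24 - 110\right) \left(369 + \frac{-12 + 35 - 128}{- \frac{43}{3}}\right) = - 134 \left(369 - - \frac{315}{43}\right) = - 134 \left(369 + \frac{315}{43}\right) = \left(-134\right) \frac{16182}{43} = - \frac{2168388}{43}$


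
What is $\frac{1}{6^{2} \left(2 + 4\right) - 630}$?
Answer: $- \frac{1}{414} \approx -0.0024155$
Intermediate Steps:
$\frac{1}{6^{2} \left(2 + 4\right) - 630} = \frac{1}{36 \cdot 6 - 630} = \frac{1}{216 - 630} = \frac{1}{-414} = - \frac{1}{414}$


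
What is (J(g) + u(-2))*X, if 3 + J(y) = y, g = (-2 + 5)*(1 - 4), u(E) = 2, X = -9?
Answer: 90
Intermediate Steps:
g = -9 (g = 3*(-3) = -9)
J(y) = -3 + y
(J(g) + u(-2))*X = ((-3 - 9) + 2)*(-9) = (-12 + 2)*(-9) = -10*(-9) = 90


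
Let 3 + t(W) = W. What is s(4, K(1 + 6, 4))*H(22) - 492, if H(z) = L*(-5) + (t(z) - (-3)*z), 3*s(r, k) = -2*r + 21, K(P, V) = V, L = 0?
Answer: -371/3 ≈ -123.67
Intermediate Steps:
t(W) = -3 + W
s(r, k) = 7 - 2*r/3 (s(r, k) = (-2*r + 21)/3 = (21 - 2*r)/3 = 7 - 2*r/3)
H(z) = -3 + 4*z (H(z) = 0*(-5) + ((-3 + z) - (-3)*z) = 0 + ((-3 + z) + 3*z) = 0 + (-3 + 4*z) = -3 + 4*z)
s(4, K(1 + 6, 4))*H(22) - 492 = (7 - ⅔*4)*(-3 + 4*22) - 492 = (7 - 8/3)*(-3 + 88) - 492 = (13/3)*85 - 492 = 1105/3 - 492 = -371/3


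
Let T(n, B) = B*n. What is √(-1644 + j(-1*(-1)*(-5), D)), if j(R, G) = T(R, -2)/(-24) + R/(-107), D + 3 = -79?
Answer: I*√677750091/642 ≈ 40.551*I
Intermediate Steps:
D = -82 (D = -3 - 79 = -82)
j(R, G) = 95*R/1284 (j(R, G) = -2*R/(-24) + R/(-107) = -2*R*(-1/24) + R*(-1/107) = R/12 - R/107 = 95*R/1284)
√(-1644 + j(-1*(-1)*(-5), D)) = √(-1644 + 95*(-1*(-1)*(-5))/1284) = √(-1644 + 95*(1*(-5))/1284) = √(-1644 + (95/1284)*(-5)) = √(-1644 - 475/1284) = √(-2111371/1284) = I*√677750091/642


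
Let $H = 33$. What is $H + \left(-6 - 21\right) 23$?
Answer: $-588$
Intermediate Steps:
$H + \left(-6 - 21\right) 23 = 33 + \left(-6 - 21\right) 23 = 33 - 621 = -588$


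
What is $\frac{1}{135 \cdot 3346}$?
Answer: $\frac{1}{451710} \approx 2.2138 \cdot 10^{-6}$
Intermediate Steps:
$\frac{1}{135 \cdot 3346} = \frac{1}{451710}$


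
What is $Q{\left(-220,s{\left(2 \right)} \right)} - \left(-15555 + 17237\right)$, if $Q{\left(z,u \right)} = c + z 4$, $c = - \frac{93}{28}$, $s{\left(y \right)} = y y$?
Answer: $- \frac{71829}{28} \approx -2565.3$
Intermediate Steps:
$s{\left(y \right)} = y^{2}$
$c = - \frac{93}{28}$ ($c = \left(-93\right) \frac{1}{28} = - \frac{93}{28} \approx -3.3214$)
$Q{\left(z,u \right)} = - \frac{93}{28} + 4 z$ ($Q{\left(z,u \right)} = - \frac{93}{28} + z 4 = - \frac{93}{28} + 4 z$)
$Q{\left(-220,s{\left(2 \right)} \right)} - \left(-15555 + 17237\right) = \left(- \frac{93}{28} + 4 \left(-220\right)\right) - \left(-15555 + 17237\right) = \left(- \frac{93}{28} - 880\right) - 1682 = - \frac{24733}{28} - 1682 = - \frac{71829}{28}$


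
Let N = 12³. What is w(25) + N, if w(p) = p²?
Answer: 2353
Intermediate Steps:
N = 1728
w(25) + N = 25² + 1728 = 625 + 1728 = 2353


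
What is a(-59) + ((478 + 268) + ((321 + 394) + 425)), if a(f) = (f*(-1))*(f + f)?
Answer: -5076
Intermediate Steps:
a(f) = -2*f**2 (a(f) = (-f)*(2*f) = -2*f**2)
a(-59) + ((478 + 268) + ((321 + 394) + 425)) = -2*(-59)**2 + ((478 + 268) + ((321 + 394) + 425)) = -2*3481 + (746 + (715 + 425)) = -6962 + (746 + 1140) = -6962 + 1886 = -5076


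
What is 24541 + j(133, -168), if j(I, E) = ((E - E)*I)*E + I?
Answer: 24674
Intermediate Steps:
j(I, E) = I (j(I, E) = (0*I)*E + I = 0*E + I = 0 + I = I)
24541 + j(133, -168) = 24541 + 133 = 24674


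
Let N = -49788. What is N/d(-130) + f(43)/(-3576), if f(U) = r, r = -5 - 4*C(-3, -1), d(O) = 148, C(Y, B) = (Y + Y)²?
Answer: -298691/888 ≈ -336.36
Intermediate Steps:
C(Y, B) = 4*Y² (C(Y, B) = (2*Y)² = 4*Y²)
r = -149 (r = -5 - 16*(-3)² = -5 - 16*9 = -5 - 4*36 = -5 - 144 = -149)
f(U) = -149
N/d(-130) + f(43)/(-3576) = -49788/148 - 149/(-3576) = -49788*1/148 - 149*(-1/3576) = -12447/37 + 1/24 = -298691/888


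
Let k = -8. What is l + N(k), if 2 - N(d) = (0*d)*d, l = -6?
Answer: -4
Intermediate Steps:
N(d) = 2 (N(d) = 2 - 0*d*d = 2 - 0*d = 2 - 1*0 = 2 + 0 = 2)
l + N(k) = -6 + 2 = -4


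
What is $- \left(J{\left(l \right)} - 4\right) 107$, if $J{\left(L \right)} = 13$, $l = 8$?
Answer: $-963$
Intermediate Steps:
$- \left(J{\left(l \right)} - 4\right) 107 = - \left(13 - 4\right) 107 = - 9 \cdot 107 = \left(-1\right) 963 = -963$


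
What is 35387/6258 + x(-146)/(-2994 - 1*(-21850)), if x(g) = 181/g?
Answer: 48709214507/8614061904 ≈ 5.6546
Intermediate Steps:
35387/6258 + x(-146)/(-2994 - 1*(-21850)) = 35387/6258 + (181/(-146))/(-2994 - 1*(-21850)) = 35387*(1/6258) + (181*(-1/146))/(-2994 + 21850) = 35387/6258 - 181/146/18856 = 35387/6258 - 181/146*1/18856 = 35387/6258 - 181/2752976 = 48709214507/8614061904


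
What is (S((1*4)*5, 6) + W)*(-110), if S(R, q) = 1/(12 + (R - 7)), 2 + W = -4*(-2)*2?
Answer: -7722/5 ≈ -1544.4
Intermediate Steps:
W = 14 (W = -2 - 4*(-2)*2 = -2 + 8*2 = -2 + 16 = 14)
S(R, q) = 1/(5 + R) (S(R, q) = 1/(12 + (-7 + R)) = 1/(5 + R))
(S((1*4)*5, 6) + W)*(-110) = (1/(5 + (1*4)*5) + 14)*(-110) = (1/(5 + 4*5) + 14)*(-110) = (1/(5 + 20) + 14)*(-110) = (1/25 + 14)*(-110) = (351/25)*(-110) = -7722/5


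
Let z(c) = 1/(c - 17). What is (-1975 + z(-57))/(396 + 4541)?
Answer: -146151/365338 ≈ -0.40004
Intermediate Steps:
z(c) = 1/(-17 + c)
(-1975 + z(-57))/(396 + 4541) = (-1975 + 1/(-17 - 57))/(396 + 4541) = (-1975 + 1/(-74))/4937 = (-1975 - 1/74)*(1/4937) = -146151/74*1/4937 = -146151/365338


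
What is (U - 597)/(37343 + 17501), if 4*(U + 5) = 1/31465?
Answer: -75767719/6902665840 ≈ -0.010977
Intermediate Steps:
U = -629299/125860 (U = -5 + (1/4)/31465 = -5 + (1/4)*(1/31465) = -5 + 1/125860 = -629299/125860 ≈ -5.0000)
(U - 597)/(37343 + 17501) = (-629299/125860 - 597)/(37343 + 17501) = -75767719/125860/54844 = -75767719/125860*1/54844 = -75767719/6902665840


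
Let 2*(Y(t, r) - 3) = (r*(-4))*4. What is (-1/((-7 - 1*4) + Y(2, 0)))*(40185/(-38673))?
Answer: -4465/34376 ≈ -0.12989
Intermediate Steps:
Y(t, r) = 3 - 8*r (Y(t, r) = 3 + ((r*(-4))*4)/2 = 3 + (-4*r*4)/2 = 3 + (-16*r)/2 = 3 - 8*r)
(-1/((-7 - 1*4) + Y(2, 0)))*(40185/(-38673)) = (-1/((-7 - 1*4) + (3 - 8*0)))*(40185/(-38673)) = (-1/((-7 - 4) + (3 + 0)))*(40185*(-1/38673)) = -1/(-11 + 3)*(-4465/4297) = -1/(-8)*(-4465/4297) = -1*(-⅛)*(-4465/4297) = (⅛)*(-4465/4297) = -4465/34376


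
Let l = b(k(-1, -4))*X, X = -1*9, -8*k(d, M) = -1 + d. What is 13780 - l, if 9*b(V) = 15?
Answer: 13795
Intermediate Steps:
k(d, M) = ⅛ - d/8 (k(d, M) = -(-1 + d)/8 = ⅛ - d/8)
X = -9
b(V) = 5/3 (b(V) = (⅑)*15 = 5/3)
l = -15 (l = (5/3)*(-9) = -15)
13780 - l = 13780 - 1*(-15) = 13780 + 15 = 13795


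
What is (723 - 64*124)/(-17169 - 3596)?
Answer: 7213/20765 ≈ 0.34736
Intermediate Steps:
(723 - 64*124)/(-17169 - 3596) = (723 - 7936)/(-20765) = -7213*(-1/20765) = 7213/20765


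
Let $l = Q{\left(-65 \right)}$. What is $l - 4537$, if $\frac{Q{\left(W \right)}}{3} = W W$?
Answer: $8138$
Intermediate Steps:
$Q{\left(W \right)} = 3 W^{2}$ ($Q{\left(W \right)} = 3 W W = 3 W^{2}$)
$l = 12675$ ($l = 3 \left(-65\right)^{2} = 3 \cdot 4225 = 12675$)
$l - 4537 = 12675 - 4537 = 8138$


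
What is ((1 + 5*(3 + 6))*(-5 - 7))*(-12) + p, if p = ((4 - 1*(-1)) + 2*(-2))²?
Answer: 6625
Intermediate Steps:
p = 1 (p = ((4 + 1) - 4)² = (5 - 4)² = 1² = 1)
((1 + 5*(3 + 6))*(-5 - 7))*(-12) + p = ((1 + 5*(3 + 6))*(-5 - 7))*(-12) + 1 = ((1 + 5*9)*(-12))*(-12) + 1 = ((1 + 45)*(-12))*(-12) + 1 = (46*(-12))*(-12) + 1 = -552*(-12) + 1 = 6624 + 1 = 6625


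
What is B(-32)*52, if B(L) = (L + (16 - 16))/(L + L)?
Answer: 26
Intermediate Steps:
B(L) = ½ (B(L) = (L + 0)/((2*L)) = L*(1/(2*L)) = ½)
B(-32)*52 = (½)*52 = 26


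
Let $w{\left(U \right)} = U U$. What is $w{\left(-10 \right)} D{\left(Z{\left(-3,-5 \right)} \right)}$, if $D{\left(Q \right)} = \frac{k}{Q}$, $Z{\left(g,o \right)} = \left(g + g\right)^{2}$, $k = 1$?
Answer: $\frac{25}{9} \approx 2.7778$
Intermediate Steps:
$w{\left(U \right)} = U^{2}$
$Z{\left(g,o \right)} = 4 g^{2}$ ($Z{\left(g,o \right)} = \left(2 g\right)^{2} = 4 g^{2}$)
$D{\left(Q \right)} = \frac{1}{Q}$ ($D{\left(Q \right)} = 1 \frac{1}{Q} = \frac{1}{Q}$)
$w{\left(-10 \right)} D{\left(Z{\left(-3,-5 \right)} \right)} = \frac{\left(-10\right)^{2}}{4 \left(-3\right)^{2}} = \frac{100}{4 \cdot 9} = \frac{100}{36} = 100 \cdot \frac{1}{36} = \frac{25}{9}$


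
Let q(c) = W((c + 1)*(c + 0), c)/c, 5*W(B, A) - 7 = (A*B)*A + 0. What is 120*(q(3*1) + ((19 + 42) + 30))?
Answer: 11840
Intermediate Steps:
W(B, A) = 7/5 + B*A**2/5 (W(B, A) = 7/5 + ((A*B)*A + 0)/5 = 7/5 + (B*A**2 + 0)/5 = 7/5 + (B*A**2)/5 = 7/5 + B*A**2/5)
q(c) = (7/5 + c**3*(1 + c)/5)/c (q(c) = (7/5 + ((c + 1)*(c + 0))*c**2/5)/c = (7/5 + ((1 + c)*c)*c**2/5)/c = (7/5 + (c*(1 + c))*c**2/5)/c = (7/5 + c**3*(1 + c)/5)/c)
120*(q(3*1) + ((19 + 42) + 30)) = 120*((7 + (3*1)**3*(1 + 3*1))/(5*((3*1))) + ((19 + 42) + 30)) = 120*((1/5)*(7 + 3**3*(1 + 3))/3 + (61 + 30)) = 120*((1/5)*(1/3)*(7 + 27*4) + 91) = 120*((1/5)*(1/3)*(7 + 108) + 91) = 120*((1/5)*(1/3)*115 + 91) = 120*(23/3 + 91) = 120*(296/3) = 11840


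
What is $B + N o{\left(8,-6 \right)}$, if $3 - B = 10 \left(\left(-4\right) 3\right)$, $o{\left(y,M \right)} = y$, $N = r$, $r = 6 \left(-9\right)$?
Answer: $-309$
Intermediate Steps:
$r = -54$
$N = -54$
$B = 123$ ($B = 3 - 10 \left(\left(-4\right) 3\right) = 3 - 10 \left(-12\right) = 3 - -120 = 3 + 120 = 123$)
$B + N o{\left(8,-6 \right)} = 123 - 432 = -309$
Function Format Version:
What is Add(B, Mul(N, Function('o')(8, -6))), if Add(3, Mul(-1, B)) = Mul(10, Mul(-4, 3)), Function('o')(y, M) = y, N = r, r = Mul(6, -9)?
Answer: -309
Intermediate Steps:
r = -54
N = -54
B = 123 (B = Add(3, Mul(-1, Mul(10, Mul(-4, 3)))) = Add(3, Mul(-1, Mul(10, -12))) = Add(3, Mul(-1, -120)) = Add(3, 120) = 123)
Add(B, Mul(N, Function('o')(8, -6))) = Add(123, Mul(-54, 8)) = Add(123, -432) = -309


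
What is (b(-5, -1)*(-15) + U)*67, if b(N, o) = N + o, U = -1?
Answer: 5963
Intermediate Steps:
(b(-5, -1)*(-15) + U)*67 = ((-5 - 1)*(-15) - 1)*67 = (-6*(-15) - 1)*67 = (90 - 1)*67 = 89*67 = 5963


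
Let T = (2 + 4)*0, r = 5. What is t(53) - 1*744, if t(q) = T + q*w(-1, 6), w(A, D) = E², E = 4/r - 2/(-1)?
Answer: -8212/25 ≈ -328.48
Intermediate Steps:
E = 14/5 (E = 4/5 - 2/(-1) = 4*(⅕) - 2*(-1) = ⅘ + 2 = 14/5 ≈ 2.8000)
w(A, D) = 196/25 (w(A, D) = (14/5)² = 196/25)
T = 0 (T = 6*0 = 0)
t(q) = 196*q/25 (t(q) = 0 + q*(196/25) = 0 + 196*q/25 = 196*q/25)
t(53) - 1*744 = (196/25)*53 - 1*744 = 10388/25 - 744 = -8212/25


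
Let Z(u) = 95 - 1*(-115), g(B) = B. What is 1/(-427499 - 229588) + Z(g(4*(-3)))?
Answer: 137988269/657087 ≈ 210.00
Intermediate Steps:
Z(u) = 210 (Z(u) = 95 + 115 = 210)
1/(-427499 - 229588) + Z(g(4*(-3))) = 1/(-427499 - 229588) + 210 = 1/(-657087) + 210 = -1/657087 + 210 = 137988269/657087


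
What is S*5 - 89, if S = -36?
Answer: -269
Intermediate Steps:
S*5 - 89 = -36*5 - 89 = -180 - 89 = -269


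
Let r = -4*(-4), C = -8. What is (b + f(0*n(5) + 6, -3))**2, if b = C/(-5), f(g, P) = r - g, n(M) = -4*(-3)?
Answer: 3364/25 ≈ 134.56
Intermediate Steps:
n(M) = 12
r = 16
f(g, P) = 16 - g
b = 8/5 (b = -8/(-5) = -8*(-1/5) = 8/5 ≈ 1.6000)
(b + f(0*n(5) + 6, -3))**2 = (8/5 + (16 - (0*12 + 6)))**2 = (8/5 + (16 - (0 + 6)))**2 = (8/5 + (16 - 1*6))**2 = (8/5 + (16 - 6))**2 = (8/5 + 10)**2 = (58/5)**2 = 3364/25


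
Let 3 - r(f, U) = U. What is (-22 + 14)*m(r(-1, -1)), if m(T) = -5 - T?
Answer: 72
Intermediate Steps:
r(f, U) = 3 - U
(-22 + 14)*m(r(-1, -1)) = (-22 + 14)*(-5 - (3 - 1*(-1))) = -8*(-5 - (3 + 1)) = -8*(-5 - 1*4) = -8*(-5 - 4) = -8*(-9) = 72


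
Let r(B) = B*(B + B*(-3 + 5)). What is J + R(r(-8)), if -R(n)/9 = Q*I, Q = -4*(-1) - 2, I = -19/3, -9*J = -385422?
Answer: 128816/3 ≈ 42939.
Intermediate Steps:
J = 128474/3 (J = -⅑*(-385422) = 128474/3 ≈ 42825.)
I = -19/3 (I = -19*⅓ = -19/3 ≈ -6.3333)
Q = 2 (Q = 4 - 2 = 2)
r(B) = 3*B² (r(B) = B*(B + B*2) = B*(B + 2*B) = B*(3*B) = 3*B²)
R(n) = 114 (R(n) = -18*(-19)/3 = -9*(-38/3) = 114)
J + R(r(-8)) = 128474/3 + 114 = 128816/3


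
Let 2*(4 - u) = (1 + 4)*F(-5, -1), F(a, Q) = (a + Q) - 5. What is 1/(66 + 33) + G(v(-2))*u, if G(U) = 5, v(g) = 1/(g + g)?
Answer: 31187/198 ≈ 157.51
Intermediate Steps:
v(g) = 1/(2*g)
F(a, Q) = -5 + Q + a (F(a, Q) = (Q + a) - 5 = -5 + Q + a)
u = 63/2 (u = 4 - (1 + 4)*(-5 - 1 - 5)/2 = 4 - 5*(-11)/2 = 4 - ½*(-55) = 4 + 55/2 = 63/2 ≈ 31.500)
1/(66 + 33) + G(v(-2))*u = 1/(66 + 33) + 5*(63/2) = 1/99 + 315/2 = 31187/198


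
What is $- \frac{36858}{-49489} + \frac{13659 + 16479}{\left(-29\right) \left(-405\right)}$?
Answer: $\frac{641465564}{193749435} \approx 3.3108$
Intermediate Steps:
$- \frac{36858}{-49489} + \frac{13659 + 16479}{\left(-29\right) \left(-405\right)} = \left(-36858\right) \left(- \frac{1}{49489}\right) + \frac{30138}{11745} = \frac{36858}{49489} + 30138 \cdot \frac{1}{11745} = \frac{36858}{49489} + \frac{10046}{3915} = \frac{641465564}{193749435}$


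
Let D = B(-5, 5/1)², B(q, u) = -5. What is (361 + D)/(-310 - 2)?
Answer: -193/156 ≈ -1.2372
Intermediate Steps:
D = 25 (D = (-5)² = 25)
(361 + D)/(-310 - 2) = (361 + 25)/(-310 - 2) = 386/(-312) = 386*(-1/312) = -193/156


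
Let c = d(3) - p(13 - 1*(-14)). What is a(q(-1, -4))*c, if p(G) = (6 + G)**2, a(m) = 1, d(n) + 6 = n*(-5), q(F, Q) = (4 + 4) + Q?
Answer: -1110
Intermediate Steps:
q(F, Q) = 8 + Q
d(n) = -6 - 5*n (d(n) = -6 + n*(-5) = -6 - 5*n)
c = -1110 (c = (-6 - 5*3) - (6 + (13 - 1*(-14)))**2 = (-6 - 15) - (6 + (13 + 14))**2 = -21 - (6 + 27)**2 = -21 - 1*33**2 = -21 - 1*1089 = -21 - 1089 = -1110)
a(q(-1, -4))*c = 1*(-1110) = -1110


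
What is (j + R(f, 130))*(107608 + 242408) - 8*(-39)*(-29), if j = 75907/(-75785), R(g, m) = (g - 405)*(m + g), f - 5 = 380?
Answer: -273244668735192/75785 ≈ -3.6055e+9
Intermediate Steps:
f = 385 (f = 5 + 380 = 385)
R(g, m) = (-405 + g)*(g + m)
j = -75907/75785 (j = 75907*(-1/75785) = -75907/75785 ≈ -1.0016)
(j + R(f, 130))*(107608 + 242408) - 8*(-39)*(-29) = (-75907/75785 + (385² - 405*385 - 405*130 + 385*130))*(107608 + 242408) - 8*(-39)*(-29) = (-75907/75785 + (148225 - 155925 - 52650 + 50050))*350016 + 312*(-29) = (-75907/75785 - 10300)*350016 - 9048 = -780661407/75785*350016 - 9048 = -273243983032512/75785 - 9048 = -273244668735192/75785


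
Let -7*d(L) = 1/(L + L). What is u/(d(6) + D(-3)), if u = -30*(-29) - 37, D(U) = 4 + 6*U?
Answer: -69972/1177 ≈ -59.449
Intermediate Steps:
d(L) = -1/(14*L) (d(L) = -1/(7*(L + L)) = -1/(2*L)/7 = -1/(14*L))
u = 833 (u = 870 - 37 = 833)
u/(d(6) + D(-3)) = 833/(-1/14/6 + (4 + 6*(-3))) = 833/(-1/14*1/6 + (4 - 18)) = 833/(-1/84 - 14) = 833/(-1177/84) = -84/1177*833 = -69972/1177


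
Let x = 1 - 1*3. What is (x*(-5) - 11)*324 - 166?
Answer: -490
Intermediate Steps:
x = -2 (x = 1 - 3 = -2)
(x*(-5) - 11)*324 - 166 = (-2*(-5) - 11)*324 - 166 = (10 - 11)*324 - 166 = -1*324 - 166 = -324 - 166 = -490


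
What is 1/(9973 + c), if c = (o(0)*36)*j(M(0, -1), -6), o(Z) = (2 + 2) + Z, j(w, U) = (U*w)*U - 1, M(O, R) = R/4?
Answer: 1/8533 ≈ 0.00011719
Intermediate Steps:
M(O, R) = R/4 (M(O, R) = R*(¼) = R/4)
j(w, U) = -1 + w*U² (j(w, U) = w*U² - 1 = -1 + w*U²)
o(Z) = 4 + Z
c = -1440 (c = ((4 + 0)*36)*(-1 + ((¼)*(-1))*(-6)²) = (4*36)*(-1 - ¼*36) = 144*(-1 - 9) = 144*(-10) = -1440)
1/(9973 + c) = 1/(9973 - 1440) = 1/8533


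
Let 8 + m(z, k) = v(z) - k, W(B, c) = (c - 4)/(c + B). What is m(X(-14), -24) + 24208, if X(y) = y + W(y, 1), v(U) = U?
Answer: 314733/13 ≈ 24210.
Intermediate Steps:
W(B, c) = (-4 + c)/(B + c)
X(y) = y - 3/(1 + y) (X(y) = y + (-4 + 1)/(y + 1) = y - 3/(1 + y))
m(z, k) = -8 + z - k (m(z, k) = -8 + (z - k) = -8 + z - k)
m(X(-14), -24) + 24208 = (-8 + (-3 - 14*(1 - 14))/(1 - 14) - 1*(-24)) + 24208 = (-8 + (-3 - 14*(-13))/(-13) + 24) + 24208 = (-8 - (-3 + 182)/13 + 24) + 24208 = (-8 - 1/13*179 + 24) + 24208 = (-8 - 179/13 + 24) + 24208 = 29/13 + 24208 = 314733/13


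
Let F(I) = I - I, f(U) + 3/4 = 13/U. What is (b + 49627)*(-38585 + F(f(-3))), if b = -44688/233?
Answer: -444437579755/233 ≈ -1.9075e+9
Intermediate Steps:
f(U) = -¾ + 13/U
b = -44688/233 (b = -44688*1/233 = -44688/233 ≈ -191.79)
F(I) = 0
(b + 49627)*(-38585 + F(f(-3))) = (-44688/233 + 49627)*(-38585 + 0) = (11518403/233)*(-38585) = -444437579755/233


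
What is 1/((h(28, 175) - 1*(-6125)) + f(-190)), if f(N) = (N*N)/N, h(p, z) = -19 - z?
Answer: 1/5741 ≈ 0.00017419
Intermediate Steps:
f(N) = N (f(N) = N²/N = N)
1/((h(28, 175) - 1*(-6125)) + f(-190)) = 1/(((-19 - 1*175) - 1*(-6125)) - 190) = 1/(((-19 - 175) + 6125) - 190) = 1/((-194 + 6125) - 190) = 1/(5931 - 190) = 1/5741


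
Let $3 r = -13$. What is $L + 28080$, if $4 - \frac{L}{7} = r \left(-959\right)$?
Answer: $- \frac{2945}{3} \approx -981.67$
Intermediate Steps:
$r = - \frac{13}{3}$ ($r = \frac{1}{3} \left(-13\right) = - \frac{13}{3} \approx -4.3333$)
$L = - \frac{87185}{3}$ ($L = 28 - 7 \left(\left(- \frac{13}{3}\right) \left(-959\right)\right) = 28 - \frac{87269}{3} = - \frac{87185}{3} \approx -29062.0$)
$L + 28080 = - \frac{87185}{3} + 28080 = - \frac{2945}{3}$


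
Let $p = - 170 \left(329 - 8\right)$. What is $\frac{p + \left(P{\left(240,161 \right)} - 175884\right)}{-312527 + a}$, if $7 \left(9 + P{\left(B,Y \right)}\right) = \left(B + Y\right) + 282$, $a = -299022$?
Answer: $\frac{1612558}{4280843} \approx 0.37669$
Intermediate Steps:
$P{\left(B,Y \right)} = \frac{219}{7} + \frac{B}{7} + \frac{Y}{7}$ ($P{\left(B,Y \right)} = -9 + \frac{\left(B + Y\right) + 282}{7} = -9 + \frac{282 + B + Y}{7} = -9 + \left(\frac{282}{7} + \frac{B}{7} + \frac{Y}{7}\right) = \frac{219}{7} + \frac{B}{7} + \frac{Y}{7}$)
$p = -54570$ ($p = \left(-170\right) 321 = -54570$)
$\frac{p + \left(P{\left(240,161 \right)} - 175884\right)}{-312527 + a} = \frac{-54570 + \left(\left(\frac{219}{7} + \frac{1}{7} \cdot 240 + \frac{1}{7} \cdot 161\right) - 175884\right)}{-312527 - 299022} = \frac{-54570 + \left(\left(\frac{219}{7} + \frac{240}{7} + 23\right) - 175884\right)}{-611549} = \left(-54570 + \left(\frac{620}{7} - 175884\right)\right) \left(- \frac{1}{611549}\right) = \left(-54570 - \frac{1230568}{7}\right) \left(- \frac{1}{611549}\right) = \left(- \frac{1612558}{7}\right) \left(- \frac{1}{611549}\right) = \frac{1612558}{4280843}$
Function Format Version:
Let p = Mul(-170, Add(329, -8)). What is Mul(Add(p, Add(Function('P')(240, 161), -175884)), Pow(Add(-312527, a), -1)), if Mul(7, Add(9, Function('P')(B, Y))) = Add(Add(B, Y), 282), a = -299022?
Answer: Rational(1612558, 4280843) ≈ 0.37669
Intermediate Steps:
Function('P')(B, Y) = Add(Rational(219, 7), Mul(Rational(1, 7), B), Mul(Rational(1, 7), Y)) (Function('P')(B, Y) = Add(-9, Mul(Rational(1, 7), Add(Add(B, Y), 282))) = Add(-9, Mul(Rational(1, 7), Add(282, B, Y))) = Add(-9, Add(Rational(282, 7), Mul(Rational(1, 7), B), Mul(Rational(1, 7), Y))) = Add(Rational(219, 7), Mul(Rational(1, 7), B), Mul(Rational(1, 7), Y)))
p = -54570 (p = Mul(-170, 321) = -54570)
Mul(Add(p, Add(Function('P')(240, 161), -175884)), Pow(Add(-312527, a), -1)) = Mul(Add(-54570, Add(Add(Rational(219, 7), Mul(Rational(1, 7), 240), Mul(Rational(1, 7), 161)), -175884)), Pow(Add(-312527, -299022), -1)) = Mul(Add(-54570, Add(Add(Rational(219, 7), Rational(240, 7), 23), -175884)), Pow(-611549, -1)) = Mul(Add(-54570, Add(Rational(620, 7), -175884)), Rational(-1, 611549)) = Mul(Add(-54570, Rational(-1230568, 7)), Rational(-1, 611549)) = Mul(Rational(-1612558, 7), Rational(-1, 611549)) = Rational(1612558, 4280843)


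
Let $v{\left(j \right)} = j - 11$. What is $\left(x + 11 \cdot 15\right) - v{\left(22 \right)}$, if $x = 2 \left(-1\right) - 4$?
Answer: $148$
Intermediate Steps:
$v{\left(j \right)} = -11 + j$
$x = -6$ ($x = -2 - 4 = -6$)
$\left(x + 11 \cdot 15\right) - v{\left(22 \right)} = \left(-6 + 11 \cdot 15\right) - \left(-11 + 22\right) = \left(-6 + 165\right) - 11 = 159 - 11 = 148$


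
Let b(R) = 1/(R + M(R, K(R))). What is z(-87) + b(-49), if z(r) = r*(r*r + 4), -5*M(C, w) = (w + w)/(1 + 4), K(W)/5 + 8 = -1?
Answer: -149559182/227 ≈ -6.5885e+5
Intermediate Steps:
K(W) = -45 (K(W) = -40 + 5*(-1) = -40 - 5 = -45)
M(C, w) = -2*w/25 (M(C, w) = -(w + w)/(5*(1 + 4)) = -2*w/(5*5) = -2*w/25)
z(r) = r*(4 + r²) (z(r) = r*(r² + 4) = r*(4 + r²))
b(R) = 1/(18/5 + R) (b(R) = 1/(R - 2/25*(-45)) = 1/(R + 18/5) = 1/(18/5 + R))
z(-87) + b(-49) = -87*(4 + (-87)²) + 5/(18 + 5*(-49)) = -87*(4 + 7569) + 5/(18 - 245) = -87*7573 + 5/(-227) = -658851 + 5*(-1/227) = -658851 - 5/227 = -149559182/227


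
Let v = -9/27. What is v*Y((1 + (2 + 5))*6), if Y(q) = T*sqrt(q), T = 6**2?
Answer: -48*sqrt(3) ≈ -83.138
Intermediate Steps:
v = -1/3 (v = -9*1/27 = -1/3 ≈ -0.33333)
T = 36
Y(q) = 36*sqrt(q)
v*Y((1 + (2 + 5))*6) = -12*sqrt((1 + (2 + 5))*6) = -12*sqrt((1 + 7)*6) = -12*sqrt(8*6) = -12*sqrt(48) = -12*4*sqrt(3) = -48*sqrt(3)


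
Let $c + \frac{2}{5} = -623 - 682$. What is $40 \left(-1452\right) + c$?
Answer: $- \frac{296927}{5} \approx -59385.0$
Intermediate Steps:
$c = - \frac{6527}{5}$ ($c = - \frac{2}{5} - 1305 = - \frac{6527}{5} \approx -1305.4$)
$40 \left(-1452\right) + c = 40 \left(-1452\right) - \frac{6527}{5} = -58080 - \frac{6527}{5} = - \frac{296927}{5}$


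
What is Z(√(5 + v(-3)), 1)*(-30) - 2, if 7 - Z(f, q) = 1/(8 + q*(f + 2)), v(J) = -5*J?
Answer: -833/4 - 3*√5/4 ≈ -209.93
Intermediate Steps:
Z(f, q) = 7 - 1/(8 + q*(2 + f)) (Z(f, q) = 7 - 1/(8 + q*(f + 2)) = 7 - 1/(8 + q*(2 + f)))
Z(√(5 + v(-3)), 1)*(-30) - 2 = ((55 + 14*1 + 7*√(5 - 5*(-3))*1)/(8 + 2*1 + √(5 - 5*(-3))*1))*(-30) - 2 = ((55 + 14 + 7*√(5 + 15)*1)/(8 + 2 + √(5 + 15)*1))*(-30) - 2 = ((55 + 14 + 7*√20*1)/(8 + 2 + √20*1))*(-30) - 2 = ((55 + 14 + 7*(2*√5)*1)/(8 + 2 + (2*√5)*1))*(-30) - 2 = ((55 + 14 + 14*√5)/(8 + 2 + 2*√5))*(-30) - 2 = ((69 + 14*√5)/(10 + 2*√5))*(-30) - 2 = -30*(69 + 14*√5)/(10 + 2*√5) - 2 = -2 - 30*(69 + 14*√5)/(10 + 2*√5)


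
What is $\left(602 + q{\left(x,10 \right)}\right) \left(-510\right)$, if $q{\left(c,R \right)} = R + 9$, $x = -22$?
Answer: $-316710$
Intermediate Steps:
$q{\left(c,R \right)} = 9 + R$
$\left(602 + q{\left(x,10 \right)}\right) \left(-510\right) = \left(602 + \left(9 + 10\right)\right) \left(-510\right) = \left(602 + 19\right) \left(-510\right) = 621 \left(-510\right) = -316710$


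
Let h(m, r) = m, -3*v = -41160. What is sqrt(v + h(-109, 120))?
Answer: sqrt(13611) ≈ 116.67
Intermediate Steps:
v = 13720 (v = -1/3*(-41160) = 13720)
sqrt(v + h(-109, 120)) = sqrt(13720 - 109) = sqrt(13611)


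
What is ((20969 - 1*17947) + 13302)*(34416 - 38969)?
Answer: -74323172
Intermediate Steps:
((20969 - 1*17947) + 13302)*(34416 - 38969) = ((20969 - 17947) + 13302)*(-4553) = (3022 + 13302)*(-4553) = 16324*(-4553) = -74323172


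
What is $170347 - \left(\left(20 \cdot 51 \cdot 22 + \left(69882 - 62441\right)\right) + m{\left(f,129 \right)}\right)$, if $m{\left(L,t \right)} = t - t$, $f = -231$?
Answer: $140466$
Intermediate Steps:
$m{\left(L,t \right)} = 0$
$170347 - \left(\left(20 \cdot 51 \cdot 22 + \left(69882 - 62441\right)\right) + m{\left(f,129 \right)}\right) = 170347 - \left(\left(20 \cdot 51 \cdot 22 + \left(69882 - 62441\right)\right) + 0\right) = 170347 - \left(\left(1020 \cdot 22 + 7441\right) + 0\right) = 170347 - \left(\left(22440 + 7441\right) + 0\right) = 170347 - \left(29881 + 0\right) = 170347 - 29881 = 140466$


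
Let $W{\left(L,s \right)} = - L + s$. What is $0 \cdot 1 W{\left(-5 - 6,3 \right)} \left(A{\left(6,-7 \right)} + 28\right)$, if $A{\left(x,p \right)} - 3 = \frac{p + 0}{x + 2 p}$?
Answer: $0$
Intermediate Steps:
$W{\left(L,s \right)} = s - L$
$A{\left(x,p \right)} = 3 + \frac{p}{x + 2 p}$ ($A{\left(x,p \right)} = 3 + \frac{p + 0}{x + 2 p} = 3 + \frac{p}{x + 2 p}$)
$0 \cdot 1 W{\left(-5 - 6,3 \right)} \left(A{\left(6,-7 \right)} + 28\right) = 0 \cdot 1 \left(3 - \left(-5 - 6\right)\right) \left(\frac{3 \cdot 6 + 7 \left(-7\right)}{6 + 2 \left(-7\right)} + 28\right) = 0 \left(3 - \left(-5 - 6\right)\right) \left(\frac{18 - 49}{6 - 14} + 28\right) = 0 \left(3 - -11\right) \left(\frac{1}{-8} \left(-31\right) + 28\right) = 0 \left(3 + 11\right) \left(\left(- \frac{1}{8}\right) \left(-31\right) + 28\right) = 0 \cdot 14 \left(\frac{31}{8} + 28\right) = 0 \cdot \frac{255}{8} = 0$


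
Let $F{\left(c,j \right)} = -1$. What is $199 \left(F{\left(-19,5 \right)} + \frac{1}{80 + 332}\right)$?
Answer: $- \frac{81789}{412} \approx -198.52$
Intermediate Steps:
$199 \left(F{\left(-19,5 \right)} + \frac{1}{80 + 332}\right) = 199 \left(-1 + \frac{1}{80 + 332}\right) = 199 \left(-1 + \frac{1}{412}\right) = 199 \left(- \frac{411}{412}\right) = - \frac{81789}{412}$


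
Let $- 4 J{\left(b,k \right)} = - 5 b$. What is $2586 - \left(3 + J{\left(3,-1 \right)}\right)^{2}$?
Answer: $\frac{40647}{16} \approx 2540.4$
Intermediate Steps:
$J{\left(b,k \right)} = \frac{5 b}{4}$ ($J{\left(b,k \right)} = - \frac{\left(-5\right) b}{4} = \frac{5 b}{4}$)
$2586 - \left(3 + J{\left(3,-1 \right)}\right)^{2} = 2586 - \left(3 + \frac{5}{4} \cdot 3\right)^{2} = 2586 - \left(3 + \frac{15}{4}\right)^{2} = 2586 - \left(\frac{27}{4}\right)^{2} = 2586 - \frac{729}{16} = \frac{40647}{16}$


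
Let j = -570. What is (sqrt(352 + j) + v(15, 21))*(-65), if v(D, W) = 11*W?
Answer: -15015 - 65*I*sqrt(218) ≈ -15015.0 - 959.71*I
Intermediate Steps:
(sqrt(352 + j) + v(15, 21))*(-65) = (sqrt(352 - 570) + 11*21)*(-65) = (sqrt(-218) + 231)*(-65) = (I*sqrt(218) + 231)*(-65) = (231 + I*sqrt(218))*(-65) = -15015 - 65*I*sqrt(218)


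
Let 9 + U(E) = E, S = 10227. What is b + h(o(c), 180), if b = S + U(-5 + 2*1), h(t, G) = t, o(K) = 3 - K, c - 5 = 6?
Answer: 10207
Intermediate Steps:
c = 11 (c = 5 + 6 = 11)
U(E) = -9 + E
b = 10215 (b = 10227 + (-9 + (-5 + 2*1)) = 10227 + (-9 + (-5 + 2)) = 10227 + (-9 - 3) = 10227 - 12 = 10215)
b + h(o(c), 180) = 10215 + (3 - 1*11) = 10215 + (3 - 11) = 10215 - 8 = 10207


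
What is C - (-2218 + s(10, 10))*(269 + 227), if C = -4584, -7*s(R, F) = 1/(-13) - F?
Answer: 99629528/91 ≈ 1.0948e+6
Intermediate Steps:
s(R, F) = 1/91 + F/7 (s(R, F) = -(1/(-13) - F)/7 = -(-1/13 - F)/7 = 1/91 + F/7)
C - (-2218 + s(10, 10))*(269 + 227) = -4584 - (-2218 + (1/91 + (1/7)*10))*(269 + 227) = -4584 - (-2218 + (1/91 + 10/7))*496 = -4584 - (-2218 + 131/91)*496 = -4584 - (-201707)*496/91 = -4584 - 1*(-100046672/91) = -4584 + 100046672/91 = 99629528/91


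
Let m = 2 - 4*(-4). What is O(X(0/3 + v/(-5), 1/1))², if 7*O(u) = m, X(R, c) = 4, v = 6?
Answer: 324/49 ≈ 6.6122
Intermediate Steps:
m = 18 (m = 2 + 16 = 18)
O(u) = 18/7 (O(u) = (⅐)*18 = 18/7)
O(X(0/3 + v/(-5), 1/1))² = (18/7)² = 324/49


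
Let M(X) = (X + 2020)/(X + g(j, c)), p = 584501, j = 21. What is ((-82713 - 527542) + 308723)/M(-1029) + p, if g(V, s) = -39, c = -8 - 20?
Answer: 901276667/991 ≈ 9.0946e+5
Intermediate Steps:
c = -28
M(X) = (2020 + X)/(-39 + X) (M(X) = (X + 2020)/(X - 39) = (2020 + X)/(-39 + X))
((-82713 - 527542) + 308723)/M(-1029) + p = ((-82713 - 527542) + 308723)/(((2020 - 1029)/(-39 - 1029))) + 584501 = (-610255 + 308723)/((991/(-1068))) + 584501 = -301532/((-1/1068*991)) + 584501 = -301532/(-991/1068) + 584501 = -301532*(-1068/991) + 584501 = 322036176/991 + 584501 = 901276667/991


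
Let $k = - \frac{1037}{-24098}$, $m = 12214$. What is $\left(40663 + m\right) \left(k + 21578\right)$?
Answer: $\frac{27495388608237}{24098} \approx 1.141 \cdot 10^{9}$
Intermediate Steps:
$k = \frac{1037}{24098}$ ($k = \left(-1037\right) \left(- \frac{1}{24098}\right) = \frac{1037}{24098} \approx 0.043033$)
$\left(40663 + m\right) \left(k + 21578\right) = \left(40663 + 12214\right) \left(\frac{1037}{24098} + 21578\right) = 52877 \cdot \frac{519987681}{24098} = \frac{27495388608237}{24098}$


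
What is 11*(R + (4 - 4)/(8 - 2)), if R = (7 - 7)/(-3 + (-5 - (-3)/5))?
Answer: 0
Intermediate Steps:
R = 0 (R = 0/(-3 + (-5 - (-3)/5)) = 0/(-3 + (-5 - 1*(-⅗))) = 0/(-3 + (-5 + ⅗)) = 0/(-3 - 22/5) = 0/(-37/5) = 0*(-5/37) = 0)
11*(R + (4 - 4)/(8 - 2)) = 11*(0 + (4 - 4)/(8 - 2)) = 11*(0 + 0/6) = 11*(0 + 0*(⅙)) = 11*(0 + 0) = 11*0 = 0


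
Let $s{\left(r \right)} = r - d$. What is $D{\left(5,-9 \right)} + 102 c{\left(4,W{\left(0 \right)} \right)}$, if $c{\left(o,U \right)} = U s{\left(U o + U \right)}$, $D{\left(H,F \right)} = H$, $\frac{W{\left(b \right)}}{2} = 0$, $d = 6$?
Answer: $5$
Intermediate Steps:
$W{\left(b \right)} = 0$ ($W{\left(b \right)} = 2 \cdot 0 = 0$)
$s{\left(r \right)} = -6 + r$ ($s{\left(r \right)} = r - 6 = -6 + r$)
$c{\left(o,U \right)} = U \left(-6 + U + U o\right)$ ($c{\left(o,U \right)} = U \left(-6 + \left(U o + U\right)\right) = U \left(-6 + \left(U + U o\right)\right) = U \left(-6 + U + U o\right)$)
$D{\left(5,-9 \right)} + 102 c{\left(4,W{\left(0 \right)} \right)} = 5 + 102 \cdot 0 \left(-6 + 0 \left(1 + 4\right)\right) = 5 + 102 \cdot 0 \left(-6 + 0 \cdot 5\right) = 5 + 102 \cdot 0 \left(-6 + 0\right) = 5 + 102 \cdot 0 \left(-6\right) = 5 + 102 \cdot 0 = 5 + 0 = 5$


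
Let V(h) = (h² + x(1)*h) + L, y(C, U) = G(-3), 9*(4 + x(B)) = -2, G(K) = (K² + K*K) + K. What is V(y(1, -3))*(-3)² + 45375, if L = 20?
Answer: 47010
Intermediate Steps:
G(K) = K + 2*K² (G(K) = (K² + K²) + K = 2*K² + K = K + 2*K²)
x(B) = -38/9 (x(B) = -4 + (⅑)*(-2) = -4 - 2/9 = -38/9)
y(C, U) = 15 (y(C, U) = -3*(1 + 2*(-3)) = -3*(1 - 6) = -3*(-5) = 15)
V(h) = 20 + h² - 38*h/9 (V(h) = (h² - 38*h/9) + 20 = 20 + h² - 38*h/9)
V(y(1, -3))*(-3)² + 45375 = (20 + 15² - 38/9*15)*(-3)² + 45375 = (20 + 225 - 190/3)*9 + 45375 = (545/3)*9 + 45375 = 1635 + 45375 = 47010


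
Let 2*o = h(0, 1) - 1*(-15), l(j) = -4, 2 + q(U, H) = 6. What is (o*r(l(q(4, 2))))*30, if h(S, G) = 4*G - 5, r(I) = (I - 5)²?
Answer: 17010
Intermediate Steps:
q(U, H) = 4 (q(U, H) = -2 + 6 = 4)
r(I) = (-5 + I)²
h(S, G) = -5 + 4*G
o = 7 (o = ((-5 + 4*1) - 1*(-15))/2 = ((-5 + 4) + 15)/2 = (-1 + 15)/2 = (½)*14 = 7)
(o*r(l(q(4, 2))))*30 = (7*(-5 - 4)²)*30 = (7*(-9)²)*30 = (7*81)*30 = 567*30 = 17010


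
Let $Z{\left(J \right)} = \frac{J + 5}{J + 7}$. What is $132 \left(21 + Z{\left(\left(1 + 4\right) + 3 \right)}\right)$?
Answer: $\frac{14432}{5} \approx 2886.4$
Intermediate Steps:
$Z{\left(J \right)} = \frac{5 + J}{7 + J}$
$132 \left(21 + Z{\left(\left(1 + 4\right) + 3 \right)}\right) = 132 \left(21 + \frac{5 + \left(\left(1 + 4\right) + 3\right)}{7 + \left(\left(1 + 4\right) + 3\right)}\right) = 132 \left(21 + \frac{5 + \left(5 + 3\right)}{7 + \left(5 + 3\right)}\right) = 132 \left(21 + \frac{5 + 8}{7 + 8}\right) = 132 \left(21 + \frac{1}{15} \cdot 13\right) = 132 \left(21 + \frac{13}{15}\right) = 132 \cdot \frac{328}{15} = \frac{14432}{5}$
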